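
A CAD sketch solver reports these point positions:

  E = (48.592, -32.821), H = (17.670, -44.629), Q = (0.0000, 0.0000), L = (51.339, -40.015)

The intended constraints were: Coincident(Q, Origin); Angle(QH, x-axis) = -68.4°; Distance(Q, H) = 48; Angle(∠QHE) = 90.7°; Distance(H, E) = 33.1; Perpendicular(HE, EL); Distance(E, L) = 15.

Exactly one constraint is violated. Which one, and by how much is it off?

Distance(E, L) = 15 — off by 7.30.

Q = (0.00, 0.00) ✓; QH at -68.40° ✓; |QH| = 48.00 ✓; ∠QHE = 90.70° ✓; |HE| = 33.10 ✓; ∠(HE, EL) = 90.00° ✓; |EL| = 7.701 ✗.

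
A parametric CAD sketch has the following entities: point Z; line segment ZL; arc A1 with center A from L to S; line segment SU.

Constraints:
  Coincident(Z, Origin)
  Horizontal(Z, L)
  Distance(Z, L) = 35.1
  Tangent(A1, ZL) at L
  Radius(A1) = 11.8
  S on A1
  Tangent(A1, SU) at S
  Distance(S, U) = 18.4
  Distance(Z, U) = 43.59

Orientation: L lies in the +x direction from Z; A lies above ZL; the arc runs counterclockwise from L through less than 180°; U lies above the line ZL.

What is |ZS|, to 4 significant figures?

47.55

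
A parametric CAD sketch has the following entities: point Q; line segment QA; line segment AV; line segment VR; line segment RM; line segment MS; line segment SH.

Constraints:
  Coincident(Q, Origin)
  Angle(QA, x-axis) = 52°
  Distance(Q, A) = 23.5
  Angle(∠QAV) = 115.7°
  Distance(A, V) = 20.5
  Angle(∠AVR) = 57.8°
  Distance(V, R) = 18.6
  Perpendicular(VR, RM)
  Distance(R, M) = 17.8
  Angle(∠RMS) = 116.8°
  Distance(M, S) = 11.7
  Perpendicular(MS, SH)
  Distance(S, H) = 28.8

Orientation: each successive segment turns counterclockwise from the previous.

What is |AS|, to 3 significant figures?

6.36

Q is at the origin; QA runs at 52.0° with length 23.5, so A = (14.5, 18.5). ∠QAV = 115.7° gives AV at 116° from the x-axis; with |AV| = 20.5, V = (5.39, 36.9). ∠AVR = 57.8° gives VR at -122° from the x-axis; with |VR| = 18.6, R = (-4.33, 21.0). VR ⟂ RM, so RM runs at -31.5°; with |RM| = 17.8, M = (10.8, 11.7). ∠RMS = 116.8° gives MS at 31.7° from the x-axis; with |MS| = 11.7, S = (20.8, 17.9). Then |AS| = |S − A| = 6.36.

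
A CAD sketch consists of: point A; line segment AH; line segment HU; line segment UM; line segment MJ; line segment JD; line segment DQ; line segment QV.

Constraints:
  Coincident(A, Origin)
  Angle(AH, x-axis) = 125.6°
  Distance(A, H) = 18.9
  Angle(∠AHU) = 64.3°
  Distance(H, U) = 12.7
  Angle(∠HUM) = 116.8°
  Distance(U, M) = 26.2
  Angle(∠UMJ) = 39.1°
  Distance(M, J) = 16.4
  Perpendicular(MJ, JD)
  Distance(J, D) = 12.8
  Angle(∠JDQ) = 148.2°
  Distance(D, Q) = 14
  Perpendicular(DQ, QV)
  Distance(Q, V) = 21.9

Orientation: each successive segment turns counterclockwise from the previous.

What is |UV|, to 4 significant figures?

30.11

A is at the origin; AH runs at 125.6° with length 18.9, so H = (-11.00, 15.37). ∠AHU = 64.3° gives HU at -118.7° from the x-axis; with |HU| = 12.7, U = (-17.10, 4.228). ∠HUM = 116.8° gives UM at -55.50° from the x-axis; with |UM| = 26.2, M = (-2.261, -17.36). ∠UMJ = 39.1° gives MJ at 85.40° from the x-axis; with |MJ| = 16.4, J = (-0.9459, -1.017). MJ ⟂ JD, so JD runs at 175.4°; with |JD| = 12.8, D = (-13.70, 0.009462). ∠JDQ = 148.2° gives DQ at -152.8° from the x-axis; with |DQ| = 14.0, Q = (-26.16, -6.390). DQ is perpendicular to QV, so QV runs at -62.80°; with |QV| = 21.9, V = (-16.15, -25.87). Then |UV| = |V − U| = 30.11.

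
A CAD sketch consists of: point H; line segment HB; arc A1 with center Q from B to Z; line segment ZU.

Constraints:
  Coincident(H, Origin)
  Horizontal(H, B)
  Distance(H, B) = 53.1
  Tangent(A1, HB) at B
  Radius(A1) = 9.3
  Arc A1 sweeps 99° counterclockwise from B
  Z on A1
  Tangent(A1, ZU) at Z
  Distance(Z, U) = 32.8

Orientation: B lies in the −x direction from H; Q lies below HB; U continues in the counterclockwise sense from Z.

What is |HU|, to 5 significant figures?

71.615

H is at the origin; H and B share the same y with |HB| = 53.1 and B on the −x side, so B = (-53.100, 0.0000). The tangent condition forces QB to be normal to HB, so Q = B + (0, -9.3) = (-53.100, -9.3000). On A1, B sits at bearing 90° from Q; a 99° counterclockwise sweep puts Z at bearing 189°, so Z = Q + 9.3·(cos 189°, sin 189°) = (-62.286, -10.755). A1 meets ZU tangentially, so QZ is at right angles to ZU, so ZU runs along (−sin 189°, cos 189°); with |ZU| = 32.8, U = (-57.154, -43.151). Then |HU| = |U − H| = 71.615.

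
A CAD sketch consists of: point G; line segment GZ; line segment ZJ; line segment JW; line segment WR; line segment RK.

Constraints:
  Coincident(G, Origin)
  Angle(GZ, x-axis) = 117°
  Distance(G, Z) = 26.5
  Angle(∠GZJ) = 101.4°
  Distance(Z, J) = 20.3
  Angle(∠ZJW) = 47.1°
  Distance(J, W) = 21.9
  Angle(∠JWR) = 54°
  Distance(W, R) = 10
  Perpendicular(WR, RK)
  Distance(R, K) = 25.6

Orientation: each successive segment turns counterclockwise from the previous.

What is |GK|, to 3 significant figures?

41.9

G is at the origin; GZ runs at 117.0° with length 26.5, so Z = (-12.0, 23.6). ∠GZJ = 101.4° gives ZJ at -164° from the x-axis; with |ZJ| = 20.3, J = (-31.6, 18.2). ∠ZJW = 47.1° gives JW at -31.5° from the x-axis; with |JW| = 21.9, W = (-12.9, 6.71). ∠JWR = 54.0° gives WR at 94.5° from the x-axis; with |WR| = 10.0, R = (-13.7, 16.7). The perpendicularity gives RK at right angles to WR, so RK runs at -176°; with |RK| = 25.6, K = (-39.2, 14.7). Then |GK| = |K − G| = 41.9.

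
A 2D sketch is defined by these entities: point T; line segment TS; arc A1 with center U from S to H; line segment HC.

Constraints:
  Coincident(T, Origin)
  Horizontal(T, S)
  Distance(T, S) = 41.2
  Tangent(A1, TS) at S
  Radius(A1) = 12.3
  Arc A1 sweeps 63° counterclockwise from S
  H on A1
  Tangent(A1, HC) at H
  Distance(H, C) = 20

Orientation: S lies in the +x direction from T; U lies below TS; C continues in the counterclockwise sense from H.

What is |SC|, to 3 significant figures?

31.7

T is at the origin; TS is horizontal with |TS| = 41.2 and S on the +x side, so S = (41.2, 0.00). A1 meets TS tangentially, so US is at right angles to TS, so U = S + (0, -12.3) = (41.2, -12.3). On A1, S sits at bearing 90° from U; a 63° counterclockwise sweep puts H at bearing 153°, so H = U + 12.3·(cos 153°, sin 153°) = (30.2, -6.72). Since A1 is tangent to HC there, UH ⟂ HC, so HC runs along (−sin 153°, cos 153°); with |HC| = 20.0, C = (21.2, -24.5). Then |SC| = |C − S| = 31.7.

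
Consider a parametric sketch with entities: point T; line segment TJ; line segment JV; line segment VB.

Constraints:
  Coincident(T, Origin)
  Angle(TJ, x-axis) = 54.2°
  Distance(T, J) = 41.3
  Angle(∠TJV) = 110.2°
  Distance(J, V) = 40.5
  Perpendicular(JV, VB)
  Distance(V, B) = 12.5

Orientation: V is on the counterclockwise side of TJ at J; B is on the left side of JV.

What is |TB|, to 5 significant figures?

60.732

T is at the origin; TJ runs at 54.2° with length 41.3, so J = 41.3·(cos 54.2°, sin 54.2°) = (24.159, 33.497). ∠TJV = 110.2°, so JV runs at 54.2° + (180° − 110.2°) = 124.00° from the x-axis; with |JV| = 40.5, V = J + 40.5·(cos 124.00°, sin 124.00°) = (1.5114, 67.073). JV is perpendicular to VB; with |VB| = 12.5 on the left of JV, B = V + 12.5·(-0.82904, -0.55919) = (-8.8515, 60.083). Then |TB| = |B − T| = 60.732.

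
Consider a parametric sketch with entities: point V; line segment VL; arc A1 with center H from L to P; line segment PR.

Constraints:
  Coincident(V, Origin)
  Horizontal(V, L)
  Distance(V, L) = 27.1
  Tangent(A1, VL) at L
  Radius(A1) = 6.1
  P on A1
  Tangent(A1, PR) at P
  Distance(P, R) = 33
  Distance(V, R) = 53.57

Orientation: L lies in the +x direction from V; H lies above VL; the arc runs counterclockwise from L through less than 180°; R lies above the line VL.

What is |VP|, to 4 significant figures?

33.55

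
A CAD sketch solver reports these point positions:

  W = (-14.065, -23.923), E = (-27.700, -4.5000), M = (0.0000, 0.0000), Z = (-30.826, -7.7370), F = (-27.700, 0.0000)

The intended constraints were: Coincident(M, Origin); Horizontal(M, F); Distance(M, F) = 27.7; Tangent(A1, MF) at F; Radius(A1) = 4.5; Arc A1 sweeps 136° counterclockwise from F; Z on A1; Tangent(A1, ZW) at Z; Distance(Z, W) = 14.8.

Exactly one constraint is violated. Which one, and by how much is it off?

Distance(Z, W) = 14.8 — off by 8.50.

M = (0.00, 0.00) ✓; M.y = 0.00, F.y = 0.00 ✓; |MF| = 27.70 ✓; ∠(EF, FM) = 90.00° ✓; |EF| = 4.500 ✓; bearing(E→Z) − bearing(E→F) = 136.0° ✓; |EZ| = 4.500 ✓; ∠(EZ, ZW) = 90.00° ✓; |ZW| = 23.30 ✗.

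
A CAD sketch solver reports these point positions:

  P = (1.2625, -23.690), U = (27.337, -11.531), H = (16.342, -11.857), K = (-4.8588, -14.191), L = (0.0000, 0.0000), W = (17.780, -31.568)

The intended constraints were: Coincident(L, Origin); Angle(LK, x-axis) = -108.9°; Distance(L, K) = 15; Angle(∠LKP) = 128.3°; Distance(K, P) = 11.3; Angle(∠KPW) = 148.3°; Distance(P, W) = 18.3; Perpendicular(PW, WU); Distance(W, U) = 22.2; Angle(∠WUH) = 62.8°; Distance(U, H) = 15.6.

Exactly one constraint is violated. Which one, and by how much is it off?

Distance(U, H) = 15.6 — off by 4.60.

L = (0.00, 0.00) ✓; LK at -108.9° ✓; |LK| = 15.00 ✓; ∠LKP = 128.3° ✓; |KP| = 11.30 ✓; ∠KPW = 148.3° ✓; |PW| = 18.30 ✓; ∠(PW, WU) = 90.00° ✓; |WU| = 22.20 ✓; ∠WUH = 62.80° ✓; |UH| = 11.00 ✗.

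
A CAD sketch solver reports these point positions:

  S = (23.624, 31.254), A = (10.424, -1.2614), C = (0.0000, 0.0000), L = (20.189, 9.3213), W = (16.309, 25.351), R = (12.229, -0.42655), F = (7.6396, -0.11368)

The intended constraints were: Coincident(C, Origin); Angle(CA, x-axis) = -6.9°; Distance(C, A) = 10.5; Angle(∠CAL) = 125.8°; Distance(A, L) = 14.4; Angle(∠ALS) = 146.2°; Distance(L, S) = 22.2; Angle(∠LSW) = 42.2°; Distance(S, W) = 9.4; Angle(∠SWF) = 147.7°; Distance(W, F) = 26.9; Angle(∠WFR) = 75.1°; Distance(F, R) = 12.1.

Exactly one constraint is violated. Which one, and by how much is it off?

Distance(F, R) = 12.1 — off by 7.50.

C = (0.00, 0.00) ✓; CA at -6.900° ✓; |CA| = 10.50 ✓; ∠CAL = 125.8° ✓; |AL| = 14.40 ✓; ∠ALS = 146.2° ✓; |LS| = 22.20 ✓; ∠LSW = 42.20° ✓; |SW| = 9.400 ✓; ∠SWF = 147.7° ✓; |WF| = 26.90 ✓; ∠WFR = 75.10° ✓; |FR| = 4.600 ✗.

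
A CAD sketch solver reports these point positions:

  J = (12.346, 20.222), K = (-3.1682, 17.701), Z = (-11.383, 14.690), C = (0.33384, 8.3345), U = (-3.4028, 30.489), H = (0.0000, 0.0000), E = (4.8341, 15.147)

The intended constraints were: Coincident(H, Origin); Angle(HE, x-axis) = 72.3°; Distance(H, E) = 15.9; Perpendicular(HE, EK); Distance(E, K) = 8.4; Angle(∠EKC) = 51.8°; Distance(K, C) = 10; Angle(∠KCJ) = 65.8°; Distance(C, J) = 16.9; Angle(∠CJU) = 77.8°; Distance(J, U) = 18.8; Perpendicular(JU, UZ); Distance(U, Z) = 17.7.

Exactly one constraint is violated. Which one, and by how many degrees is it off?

Perpendicular(JU, UZ) — off by 6.30°.

H = (0.00, 0.00) ✓; HE at 72.30° ✓; |HE| = 15.90 ✓; ∠(HE, EK) = 90.00° ✓; |EK| = 8.400 ✓; ∠EKC = 51.80° ✓; |KC| = 10.00 ✓; ∠KCJ = 65.80° ✓; |CJ| = 16.90 ✓; ∠CJU = 77.80° ✓; |JU| = 18.80 ✓; ∠(JU, UZ) = 96.30° ✗; |UZ| = 17.70 ✓.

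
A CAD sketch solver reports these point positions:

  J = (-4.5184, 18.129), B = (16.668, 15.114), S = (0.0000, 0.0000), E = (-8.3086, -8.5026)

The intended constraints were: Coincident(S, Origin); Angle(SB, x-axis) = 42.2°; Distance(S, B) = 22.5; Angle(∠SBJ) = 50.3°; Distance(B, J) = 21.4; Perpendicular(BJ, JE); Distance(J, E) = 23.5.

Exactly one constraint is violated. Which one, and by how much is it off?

Distance(J, E) = 23.5 — off by 3.40.

S = (0.00, 0.00) ✓; SB at 42.20° ✓; |SB| = 22.50 ✓; ∠SBJ = 50.30° ✓; |BJ| = 21.40 ✓; ∠(BJ, JE) = 90.00° ✓; |JE| = 26.90 ✗.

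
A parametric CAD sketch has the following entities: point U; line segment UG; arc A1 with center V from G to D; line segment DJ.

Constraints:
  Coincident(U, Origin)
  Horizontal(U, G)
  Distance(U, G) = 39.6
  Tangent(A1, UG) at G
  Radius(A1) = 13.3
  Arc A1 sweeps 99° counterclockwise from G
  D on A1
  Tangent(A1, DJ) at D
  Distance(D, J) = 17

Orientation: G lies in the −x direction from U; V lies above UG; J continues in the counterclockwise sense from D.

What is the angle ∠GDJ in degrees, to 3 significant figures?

131°

U is at the origin; U and G share the same y with |UG| = 39.6 and G on the −x side, so G = (-39.6, 0.00). Since A1 is tangent to UG there, VG ⟂ UG, so V = G + (0, 13.3) = (-39.6, 13.3). On A1, G sits at bearing -90° from V; a 99° counterclockwise sweep puts D at bearing 9°, so D = V + 13.3·(cos 9°, sin 9°) = (-26.5, 15.4). A1 meets DJ tangentially, so VD is at right angles to DJ, so DJ runs along (−sin 9°, cos 9°); with |DJ| = 17.0, J = (-29.1, 32.2). Then cos ∠GDJ = DG·DJ / (|DG||DJ|), giving 131°.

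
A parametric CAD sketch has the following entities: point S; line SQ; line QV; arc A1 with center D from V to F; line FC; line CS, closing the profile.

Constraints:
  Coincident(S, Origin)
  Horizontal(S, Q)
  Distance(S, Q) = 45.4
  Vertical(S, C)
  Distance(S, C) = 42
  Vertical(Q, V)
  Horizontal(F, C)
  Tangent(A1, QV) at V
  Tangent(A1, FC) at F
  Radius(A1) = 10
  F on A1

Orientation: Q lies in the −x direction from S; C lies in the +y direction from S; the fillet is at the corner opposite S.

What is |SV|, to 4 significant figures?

55.54

S is at the origin; S and Q share the same y with |SQ| = 45.4 and Q on the −x side, so Q = (-45.40, 0.000). SC is vertical with |SC| = 42.0 and C on the +y side, so C = (0.000, 42.00). The virtual corner opposite S is at (-45.40, 42.00). A1 meets QV tangentially, so DV is at right angles to QV and since A1 is tangent to FC there, DF ⟂ FC, with radius 10.0, so the center D sits 10.0 in from both sides at D = (-35.40, 32.00). That places the tangent points at V = (-45.40, 32.00) on QV and F = (-35.40, 42.00) on FC. Then |SV| = |V − S| = 55.54.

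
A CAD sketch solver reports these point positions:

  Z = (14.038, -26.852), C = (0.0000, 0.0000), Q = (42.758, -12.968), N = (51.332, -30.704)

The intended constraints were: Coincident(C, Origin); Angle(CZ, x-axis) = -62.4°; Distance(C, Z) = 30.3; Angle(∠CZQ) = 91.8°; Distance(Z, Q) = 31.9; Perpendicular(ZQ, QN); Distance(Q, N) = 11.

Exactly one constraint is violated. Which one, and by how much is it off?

Distance(Q, N) = 11 — off by 8.70.

C = (0.00, 0.00) ✓; CZ at -62.40° ✓; |CZ| = 30.30 ✓; ∠CZQ = 91.80° ✓; |ZQ| = 31.90 ✓; ∠(ZQ, QN) = 90.00° ✓; |QN| = 19.70 ✗.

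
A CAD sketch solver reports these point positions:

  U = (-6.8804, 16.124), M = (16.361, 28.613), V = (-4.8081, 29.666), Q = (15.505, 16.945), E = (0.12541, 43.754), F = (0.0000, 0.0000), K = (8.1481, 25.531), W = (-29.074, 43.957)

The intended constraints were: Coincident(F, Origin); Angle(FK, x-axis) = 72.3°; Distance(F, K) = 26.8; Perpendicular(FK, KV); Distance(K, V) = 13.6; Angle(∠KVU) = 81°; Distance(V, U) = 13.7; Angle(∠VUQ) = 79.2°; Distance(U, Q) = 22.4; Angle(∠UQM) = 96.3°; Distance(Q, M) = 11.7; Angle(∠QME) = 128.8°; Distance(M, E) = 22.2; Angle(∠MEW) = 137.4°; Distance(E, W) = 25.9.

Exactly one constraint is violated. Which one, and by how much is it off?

Distance(E, W) = 25.9 — off by 3.30.

F = (0.00, 0.00) ✓; FK at 72.30° ✓; |FK| = 26.80 ✓; ∠(FK, KV) = 90.00° ✓; |KV| = 13.60 ✓; ∠KVU = 81.00° ✓; |VU| = 13.70 ✓; ∠VUQ = 79.20° ✓; |UQ| = 22.40 ✓; ∠UQM = 96.30° ✓; |QM| = 11.70 ✓; ∠QME = 128.8° ✓; |ME| = 22.20 ✓; ∠MEW = 137.4° ✓; |EW| = 29.20 ✗.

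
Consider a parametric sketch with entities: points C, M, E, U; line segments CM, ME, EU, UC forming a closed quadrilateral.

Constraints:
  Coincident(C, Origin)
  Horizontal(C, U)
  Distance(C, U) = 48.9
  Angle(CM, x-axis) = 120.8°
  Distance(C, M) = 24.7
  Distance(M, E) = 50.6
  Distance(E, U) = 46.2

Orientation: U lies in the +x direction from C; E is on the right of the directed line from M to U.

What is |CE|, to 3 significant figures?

26.1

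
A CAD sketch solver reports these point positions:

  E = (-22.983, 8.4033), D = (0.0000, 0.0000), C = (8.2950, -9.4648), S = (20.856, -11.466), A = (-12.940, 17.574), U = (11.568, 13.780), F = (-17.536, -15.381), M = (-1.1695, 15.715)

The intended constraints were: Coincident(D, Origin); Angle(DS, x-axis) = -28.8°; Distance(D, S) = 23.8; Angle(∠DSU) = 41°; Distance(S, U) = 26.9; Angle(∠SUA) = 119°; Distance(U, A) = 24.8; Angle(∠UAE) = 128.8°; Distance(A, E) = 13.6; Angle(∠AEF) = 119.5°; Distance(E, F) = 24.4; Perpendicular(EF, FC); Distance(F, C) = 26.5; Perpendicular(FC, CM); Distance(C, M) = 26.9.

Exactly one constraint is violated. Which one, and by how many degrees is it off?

Perpendicular(FC, CM) — off by 7.70°.

D = (0.00, 0.00) ✓; DS at -28.80° ✓; |DS| = 23.80 ✓; ∠DSU = 41.00° ✓; |SU| = 26.90 ✓; ∠SUA = 119.0° ✓; |UA| = 24.80 ✓; ∠UAE = 128.8° ✓; |AE| = 13.60 ✓; ∠AEF = 119.5° ✓; |EF| = 24.40 ✓; ∠(EF, FC) = 90.00° ✓; |FC| = 26.50 ✓; ∠(FC, CM) = 97.70° ✗; |CM| = 26.90 ✓.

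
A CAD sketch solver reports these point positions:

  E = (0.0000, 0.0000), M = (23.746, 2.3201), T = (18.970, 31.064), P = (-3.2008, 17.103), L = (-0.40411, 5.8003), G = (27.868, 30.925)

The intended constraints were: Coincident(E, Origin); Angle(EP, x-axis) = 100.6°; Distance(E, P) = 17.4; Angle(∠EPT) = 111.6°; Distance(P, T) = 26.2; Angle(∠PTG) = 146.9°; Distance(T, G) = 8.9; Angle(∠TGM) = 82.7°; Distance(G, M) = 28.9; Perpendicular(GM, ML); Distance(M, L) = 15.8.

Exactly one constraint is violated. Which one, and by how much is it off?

Distance(M, L) = 15.8 — off by 8.60.

E = (0.00, 0.00) ✓; EP at 100.6° ✓; |EP| = 17.40 ✓; ∠EPT = 111.6° ✓; |PT| = 26.20 ✓; ∠PTG = 146.9° ✓; |TG| = 8.899 ✓; ∠TGM = 82.70° ✓; |GM| = 28.90 ✓; ∠(GM, ML) = 90.00° ✓; |ML| = 24.40 ✗.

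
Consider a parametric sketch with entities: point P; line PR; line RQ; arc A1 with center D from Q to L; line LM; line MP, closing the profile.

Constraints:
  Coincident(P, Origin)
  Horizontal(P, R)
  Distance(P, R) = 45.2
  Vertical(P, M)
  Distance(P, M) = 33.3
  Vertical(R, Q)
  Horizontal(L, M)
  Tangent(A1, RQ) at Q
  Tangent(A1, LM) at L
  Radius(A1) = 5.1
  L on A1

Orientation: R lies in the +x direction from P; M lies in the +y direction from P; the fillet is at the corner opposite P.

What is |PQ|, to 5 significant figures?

53.276

The virtual corner opposite P is at (45.200, 33.300). Since A1 is tangent to RQ there, DQ ⟂ RQ and the tangent condition forces DL to be normal to LM, with radius 5.1, so the center D sits 5.1 in from both sides at D = (40.100, 28.200). That places the tangent points at Q = (45.200, 28.200) on RQ and L = (40.100, 33.300) on LM. Then |PQ| = |Q − P| = 53.276.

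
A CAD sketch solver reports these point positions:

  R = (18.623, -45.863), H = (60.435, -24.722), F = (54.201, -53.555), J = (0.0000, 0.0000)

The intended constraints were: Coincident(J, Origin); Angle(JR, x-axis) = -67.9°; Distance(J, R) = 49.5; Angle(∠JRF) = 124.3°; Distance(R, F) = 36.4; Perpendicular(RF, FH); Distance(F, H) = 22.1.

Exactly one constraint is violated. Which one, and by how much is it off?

Distance(F, H) = 22.1 — off by 7.40.

J = (0.00, 0.00) ✓; JR at -67.90° ✓; |JR| = 49.50 ✓; ∠JRF = 124.3° ✓; |RF| = 36.40 ✓; ∠(RF, FH) = 90.00° ✓; |FH| = 29.50 ✗.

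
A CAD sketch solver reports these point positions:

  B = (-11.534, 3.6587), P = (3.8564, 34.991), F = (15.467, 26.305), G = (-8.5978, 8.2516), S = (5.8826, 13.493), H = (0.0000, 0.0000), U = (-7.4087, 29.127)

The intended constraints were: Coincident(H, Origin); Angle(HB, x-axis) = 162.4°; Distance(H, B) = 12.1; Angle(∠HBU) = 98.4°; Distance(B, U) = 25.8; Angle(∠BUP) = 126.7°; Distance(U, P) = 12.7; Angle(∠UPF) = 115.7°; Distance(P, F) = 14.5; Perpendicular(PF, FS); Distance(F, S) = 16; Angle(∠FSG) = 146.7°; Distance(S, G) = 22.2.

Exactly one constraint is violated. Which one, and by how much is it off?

Distance(S, G) = 22.2 — off by 6.80.

H = (0.00, 0.00) ✓; HB at 162.4° ✓; |HB| = 12.10 ✓; ∠HBU = 98.40° ✓; |BU| = 25.80 ✓; ∠BUP = 126.7° ✓; |UP| = 12.70 ✓; ∠UPF = 115.7° ✓; |PF| = 14.50 ✓; ∠(PF, FS) = 90.00° ✓; |FS| = 16.00 ✓; ∠FSG = 146.7° ✓; |SG| = 15.40 ✗.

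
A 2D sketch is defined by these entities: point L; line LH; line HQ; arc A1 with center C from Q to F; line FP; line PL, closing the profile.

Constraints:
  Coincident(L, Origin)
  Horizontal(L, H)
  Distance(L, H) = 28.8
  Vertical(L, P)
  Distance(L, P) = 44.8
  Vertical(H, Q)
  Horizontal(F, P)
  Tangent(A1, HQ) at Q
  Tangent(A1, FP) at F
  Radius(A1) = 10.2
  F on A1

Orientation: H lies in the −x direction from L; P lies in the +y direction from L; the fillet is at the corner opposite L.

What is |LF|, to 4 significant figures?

48.51

L is at the origin; L and H share the same y with |LH| = 28.8 and H on the −x side, so H = (-28.80, 0.000). L and P share the same x with |LP| = 44.8 and P on the +y side, so P = (0.000, 44.80). The virtual corner opposite L is at (-28.80, 44.80). Since A1 is tangent to HQ there, CQ ⟂ HQ and A1 meets FP tangentially, so CF is at right angles to FP, with radius 10.2, so the center C sits 10.2 in from both sides at C = (-18.60, 34.60). That places the tangent points at Q = (-28.80, 34.60) on HQ and F = (-18.60, 44.80) on FP. Then |LF| = |F − L| = 48.51.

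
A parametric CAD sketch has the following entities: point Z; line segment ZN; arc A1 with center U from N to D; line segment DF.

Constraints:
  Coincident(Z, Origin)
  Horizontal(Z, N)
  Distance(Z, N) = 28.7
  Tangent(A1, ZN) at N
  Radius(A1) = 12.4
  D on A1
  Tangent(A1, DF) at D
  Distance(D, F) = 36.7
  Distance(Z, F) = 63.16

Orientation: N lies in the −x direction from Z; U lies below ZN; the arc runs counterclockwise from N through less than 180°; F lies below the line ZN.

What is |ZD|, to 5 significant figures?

43.129

Z is at the origin; ZN is horizontal with |ZN| = 28.7 and N on the −x side, so N = (-28.700, 0.0000). A1 meets ZN tangentially, so UN is at right angles to ZN, so U = N + (0, -12.4) = (-28.700, -12.400). Since UD ⟂ DF (tangency), |UF| = √(12.4² + 36.7²) = 38.738 regardless of where D sits on A1. So F lies on both circle(Z, 63.16) and circle(U, 38.738); the below-ZN intersection is F = (-38.876, -49.778). D is the foot of the tangent from F: D = (-41.078, -13.144).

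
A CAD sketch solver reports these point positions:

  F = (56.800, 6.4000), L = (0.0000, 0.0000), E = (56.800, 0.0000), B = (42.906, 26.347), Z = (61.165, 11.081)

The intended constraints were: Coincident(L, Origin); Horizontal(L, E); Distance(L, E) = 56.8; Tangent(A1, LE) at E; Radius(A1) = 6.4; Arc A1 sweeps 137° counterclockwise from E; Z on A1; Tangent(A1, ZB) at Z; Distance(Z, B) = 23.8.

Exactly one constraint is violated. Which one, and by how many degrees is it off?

Tangent(A1, ZB) at Z — off by 3.10°.

L = (0.00, 0.00) ✓; L.y = 0.00, E.y = 0.00 ✓; |LE| = 56.80 ✓; ∠(FE, EL) = 90.00° ✓; |FE| = 6.400 ✓; bearing(F→Z) − bearing(F→E) = 137.0° ✓; |FZ| = 6.400 ✓; ∠(FZ, ZB) = 86.90° ✗; |ZB| = 23.80 ✓.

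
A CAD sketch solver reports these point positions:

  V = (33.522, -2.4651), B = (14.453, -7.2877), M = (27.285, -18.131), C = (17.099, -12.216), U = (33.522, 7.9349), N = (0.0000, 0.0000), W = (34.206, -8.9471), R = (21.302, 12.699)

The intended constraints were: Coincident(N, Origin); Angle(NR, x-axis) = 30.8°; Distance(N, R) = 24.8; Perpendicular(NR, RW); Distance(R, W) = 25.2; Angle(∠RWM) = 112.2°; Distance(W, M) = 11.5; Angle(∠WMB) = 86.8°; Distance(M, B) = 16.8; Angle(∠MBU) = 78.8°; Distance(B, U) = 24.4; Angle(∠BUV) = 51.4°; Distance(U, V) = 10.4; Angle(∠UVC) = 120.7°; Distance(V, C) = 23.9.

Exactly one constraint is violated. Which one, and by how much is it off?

Distance(V, C) = 23.9 — off by 4.80.

N = (0.00, 0.00) ✓; NR at 30.80° ✓; |NR| = 24.80 ✓; ∠(NR, RW) = 90.00° ✓; |RW| = 25.20 ✓; ∠RWM = 112.2° ✓; |WM| = 11.50 ✓; ∠WMB = 86.80° ✓; |MB| = 16.80 ✓; ∠MBU = 78.80° ✓; |BU| = 24.40 ✓; ∠BUV = 51.40° ✓; |UV| = 10.40 ✓; ∠UVC = 120.7° ✓; |VC| = 19.10 ✗.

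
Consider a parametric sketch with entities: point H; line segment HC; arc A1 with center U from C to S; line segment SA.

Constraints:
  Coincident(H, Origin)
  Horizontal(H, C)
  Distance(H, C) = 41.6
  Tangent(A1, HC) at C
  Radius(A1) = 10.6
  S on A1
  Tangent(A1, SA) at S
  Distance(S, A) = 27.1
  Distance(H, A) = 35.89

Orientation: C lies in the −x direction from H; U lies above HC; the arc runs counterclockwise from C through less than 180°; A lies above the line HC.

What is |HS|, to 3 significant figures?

32.7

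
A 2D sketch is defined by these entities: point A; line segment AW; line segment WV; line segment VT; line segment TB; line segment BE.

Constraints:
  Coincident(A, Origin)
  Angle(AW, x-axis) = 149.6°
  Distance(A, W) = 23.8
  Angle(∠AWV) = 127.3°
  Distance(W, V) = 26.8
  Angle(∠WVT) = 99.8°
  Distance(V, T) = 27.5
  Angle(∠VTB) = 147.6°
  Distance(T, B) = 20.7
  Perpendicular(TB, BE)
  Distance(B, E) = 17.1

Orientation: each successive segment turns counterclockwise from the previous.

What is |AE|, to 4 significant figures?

30.33

A is at the origin; AW runs at 149.6° with length 23.8, so W = (-20.53, 12.04). ∠AWV = 127.3° gives WV at -157.7° from the x-axis; with |WV| = 26.8, V = (-45.32, 1.874). ∠WVT = 99.8° gives VT at -77.50° from the x-axis; with |VT| = 27.5, T = (-39.37, -24.97). ∠VTB = 147.6° gives TB at -45.10° from the x-axis; with |TB| = 20.7, B = (-24.76, -39.64). TB is perpendicular to BE, so BE runs at 44.90°; with |BE| = 17.1, E = (-12.65, -27.57). Then |AE| = |E − A| = 30.33.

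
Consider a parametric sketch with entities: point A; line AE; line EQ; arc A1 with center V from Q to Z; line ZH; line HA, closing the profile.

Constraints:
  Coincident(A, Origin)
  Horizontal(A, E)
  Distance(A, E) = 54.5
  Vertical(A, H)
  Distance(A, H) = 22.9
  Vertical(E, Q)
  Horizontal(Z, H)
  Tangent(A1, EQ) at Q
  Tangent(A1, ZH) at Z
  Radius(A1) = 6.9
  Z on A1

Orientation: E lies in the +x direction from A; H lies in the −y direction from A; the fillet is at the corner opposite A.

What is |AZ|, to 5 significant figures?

52.822

A is at the origin; A and E share the same y with |AE| = 54.5 and E on the +x side, so E = (54.500, 0.0000). A and H share the same x with |AH| = 22.9 and H on the −y side, so H = (0.0000, -22.900). The virtual corner opposite A is at (54.500, -22.900). Since A1 is tangent to EQ there, VQ ⟂ EQ and A1 meets ZH tangentially, so VZ is at right angles to ZH, with radius 6.9, so the center V sits 6.9 in from both sides at V = (47.600, -16.000). That places the tangent points at Q = (54.500, -16.000) on EQ and Z = (47.600, -22.900) on ZH. Then |AZ| = |Z − A| = 52.822.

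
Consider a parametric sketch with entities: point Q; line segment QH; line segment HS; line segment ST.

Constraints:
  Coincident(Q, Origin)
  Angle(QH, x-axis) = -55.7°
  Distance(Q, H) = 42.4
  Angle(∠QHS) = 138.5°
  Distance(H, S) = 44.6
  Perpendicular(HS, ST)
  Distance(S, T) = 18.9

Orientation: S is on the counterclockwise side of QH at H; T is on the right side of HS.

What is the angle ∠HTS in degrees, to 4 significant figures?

67.03°

Q is at the origin; QH runs at -55.7° with length 42.4, so H = 42.4·(cos -55.7°, sin -55.7°) = (23.89, -35.03). ∠QHS = 138.5°, so HS runs at -55.7° + (180° − 138.5°) = -14.20° from the x-axis; with |HS| = 44.6, S = H + 44.6·(cos -14.20°, sin -14.20°) = (67.13, -45.97). HS is perpendicular to ST; with |ST| = 18.9 on the right of HS, T = S + 18.9·(-0.2453, -0.9694) = (62.49, -64.29). Then cos ∠HTS = TH·TS / (|TH||TS|), giving 67.03°.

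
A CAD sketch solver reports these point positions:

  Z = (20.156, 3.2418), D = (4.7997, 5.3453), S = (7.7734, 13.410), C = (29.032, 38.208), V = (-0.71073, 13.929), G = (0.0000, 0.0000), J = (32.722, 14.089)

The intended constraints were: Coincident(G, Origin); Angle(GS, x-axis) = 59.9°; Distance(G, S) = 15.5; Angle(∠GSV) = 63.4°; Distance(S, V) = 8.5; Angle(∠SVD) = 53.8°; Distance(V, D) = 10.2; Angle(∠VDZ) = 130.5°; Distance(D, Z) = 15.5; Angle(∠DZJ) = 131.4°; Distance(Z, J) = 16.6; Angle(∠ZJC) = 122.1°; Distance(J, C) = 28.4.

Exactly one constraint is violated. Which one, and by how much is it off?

Distance(J, C) = 28.4 — off by 4.00.

G = (0.00, 0.00) ✓; GS at 59.90° ✓; |GS| = 15.50 ✓; ∠GSV = 63.40° ✓; |SV| = 8.500 ✓; ∠SVD = 53.80° ✓; |VD| = 10.20 ✓; ∠VDZ = 130.5° ✓; |DZ| = 15.50 ✓; ∠DZJ = 131.4° ✓; |ZJ| = 16.60 ✓; ∠ZJC = 122.1° ✓; |JC| = 24.40 ✗.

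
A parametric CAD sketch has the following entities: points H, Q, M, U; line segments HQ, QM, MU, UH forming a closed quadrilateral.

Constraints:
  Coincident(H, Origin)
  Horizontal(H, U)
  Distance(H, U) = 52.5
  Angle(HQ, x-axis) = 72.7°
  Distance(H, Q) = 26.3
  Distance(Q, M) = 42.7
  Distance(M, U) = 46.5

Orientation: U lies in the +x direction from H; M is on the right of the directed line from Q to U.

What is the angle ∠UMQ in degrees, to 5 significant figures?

69.991°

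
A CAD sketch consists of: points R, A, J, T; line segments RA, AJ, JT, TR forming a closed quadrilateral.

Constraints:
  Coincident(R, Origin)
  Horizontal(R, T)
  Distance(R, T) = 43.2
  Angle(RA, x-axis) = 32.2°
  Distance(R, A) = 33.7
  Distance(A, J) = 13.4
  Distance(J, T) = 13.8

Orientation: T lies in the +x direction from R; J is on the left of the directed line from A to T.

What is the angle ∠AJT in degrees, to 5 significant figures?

117.03°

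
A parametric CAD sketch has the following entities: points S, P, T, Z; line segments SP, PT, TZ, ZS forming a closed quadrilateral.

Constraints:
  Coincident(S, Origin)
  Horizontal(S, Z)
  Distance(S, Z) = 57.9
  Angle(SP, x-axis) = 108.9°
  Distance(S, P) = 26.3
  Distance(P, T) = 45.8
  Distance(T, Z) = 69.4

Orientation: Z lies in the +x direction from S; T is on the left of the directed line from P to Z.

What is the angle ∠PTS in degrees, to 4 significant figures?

21.22°

Checks: |PT| = 45.80 ✓; |TZ| = 69.40 ✓.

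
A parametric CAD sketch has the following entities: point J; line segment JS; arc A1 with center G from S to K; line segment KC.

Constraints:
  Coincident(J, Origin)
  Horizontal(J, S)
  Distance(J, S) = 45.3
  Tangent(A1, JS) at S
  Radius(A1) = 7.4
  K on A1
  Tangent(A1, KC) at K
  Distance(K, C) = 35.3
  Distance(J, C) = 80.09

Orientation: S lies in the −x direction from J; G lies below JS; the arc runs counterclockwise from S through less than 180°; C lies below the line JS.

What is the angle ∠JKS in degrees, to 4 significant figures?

20.39°

Checks: J = (0.00, 0.00) ✓; |GK| = 7.400 ✓; ∠(GK, KC) = 90.00° ✓; |KC| = 35.30 ✓; |JC| = 80.09 ✓.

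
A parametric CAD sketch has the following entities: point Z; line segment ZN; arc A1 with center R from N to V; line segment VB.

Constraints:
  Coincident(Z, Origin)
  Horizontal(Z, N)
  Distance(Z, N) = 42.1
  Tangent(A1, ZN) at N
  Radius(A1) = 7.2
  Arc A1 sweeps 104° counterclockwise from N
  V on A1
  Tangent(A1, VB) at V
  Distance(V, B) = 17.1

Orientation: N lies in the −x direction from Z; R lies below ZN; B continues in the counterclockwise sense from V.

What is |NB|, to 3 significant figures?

25.7

Z is at the origin; Z and N share the same y with |ZN| = 42.1 and N on the −x side, so N = (-42.1, 0.00). Tangency of A1 to ZN means the radius RN is perpendicular to ZN, so R = N + (0, -7.2) = (-42.1, -7.20). On A1, N sits at bearing 90° from R; a 104° counterclockwise sweep puts V at bearing 194°, so V = R + 7.2·(cos 194°, sin 194°) = (-49.1, -8.94). A1 meets VB tangentially, so RV is at right angles to VB, so VB runs along (−sin 194°, cos 194°); with |VB| = 17.1, B = (-44.9, -25.5). Then |NB| = |B − N| = 25.7.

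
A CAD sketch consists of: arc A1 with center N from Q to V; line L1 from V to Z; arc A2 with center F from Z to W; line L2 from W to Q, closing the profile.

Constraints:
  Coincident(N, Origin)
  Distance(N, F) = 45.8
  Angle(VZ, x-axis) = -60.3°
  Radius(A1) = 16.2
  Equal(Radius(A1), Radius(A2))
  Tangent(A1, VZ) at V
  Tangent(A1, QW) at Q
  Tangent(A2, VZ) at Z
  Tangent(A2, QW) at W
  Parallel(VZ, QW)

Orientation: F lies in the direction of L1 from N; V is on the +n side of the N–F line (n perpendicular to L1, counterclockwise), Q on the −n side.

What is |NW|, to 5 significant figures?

48.581

The slot axis is L1's direction at -60.3°, so u = (cos -60.3°, sin -60.3°) = (0.49546, -0.86863) and n = (−sin -60.3°, cos -60.3°) = (0.86863, 0.49546). N is at the origin and F lies 45.8 along u from N, so F = 45.8·u = (22.692, -39.783). Tangency of A1 to both parallel lines with radius 16.2 puts V and Q at N ± 16.2·n: V = (14.072, 8.0264), Q = (-14.072, -8.0264). Equal radii place Z and W the same way about F: Z = F + 16.2·n = (36.764, -31.757), W = F − 16.2·n = (8.6202, -47.810). Then |NW| = |W − N| = 48.581.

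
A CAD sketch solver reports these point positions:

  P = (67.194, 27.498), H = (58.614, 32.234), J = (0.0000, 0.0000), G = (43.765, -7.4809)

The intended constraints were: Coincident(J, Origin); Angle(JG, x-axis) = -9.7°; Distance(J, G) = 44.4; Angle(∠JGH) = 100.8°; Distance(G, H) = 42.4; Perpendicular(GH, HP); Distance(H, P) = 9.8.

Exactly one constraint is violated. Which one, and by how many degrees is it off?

Perpendicular(GH, HP) — off by 8.40°.

J = (0.00, 0.00) ✓; JG at -9.700° ✓; |JG| = 44.40 ✓; ∠JGH = 100.8° ✓; |GH| = 42.40 ✓; ∠(GH, HP) = 98.40° ✗; |HP| = 9.800 ✓.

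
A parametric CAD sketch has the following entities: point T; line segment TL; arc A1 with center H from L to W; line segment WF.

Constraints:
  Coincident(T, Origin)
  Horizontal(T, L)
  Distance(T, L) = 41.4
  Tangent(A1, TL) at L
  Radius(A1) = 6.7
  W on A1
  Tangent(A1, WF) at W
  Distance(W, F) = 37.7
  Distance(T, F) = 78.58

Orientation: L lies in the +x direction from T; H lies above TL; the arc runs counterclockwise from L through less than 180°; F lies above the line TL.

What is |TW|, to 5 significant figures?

45.966

Checks: |HW| = 6.700 ✓; ∠(HW, WF) = 90.00° ✓; |WF| = 37.70 ✓; |TF| = 78.58 ✓.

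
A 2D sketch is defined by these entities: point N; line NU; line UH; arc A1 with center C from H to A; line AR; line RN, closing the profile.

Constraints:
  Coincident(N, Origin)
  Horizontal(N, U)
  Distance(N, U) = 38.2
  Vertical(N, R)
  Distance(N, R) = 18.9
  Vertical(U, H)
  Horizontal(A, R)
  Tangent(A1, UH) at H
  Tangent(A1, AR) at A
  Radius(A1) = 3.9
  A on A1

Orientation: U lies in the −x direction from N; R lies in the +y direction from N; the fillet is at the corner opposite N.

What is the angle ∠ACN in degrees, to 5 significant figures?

113.62°

N is at the origin; N and U share the same y with |NU| = 38.2 and U on the −x side, so U = (-38.200, 0.0000). N and R share the same x with |NR| = 18.9 and R on the +y side, so R = (0.0000, 18.900). The virtual corner opposite N is at (-38.200, 18.900). A1 meets UH tangentially, so CH is at right angles to UH and the tangent condition forces CA to be normal to AR, with radius 3.9, so the center C sits 3.9 in from both sides at C = (-34.300, 15.000). That places the tangent points at H = (-38.200, 15.000) on UH and A = (-34.300, 18.900) on AR. Then cos ∠ACN = CA·CN / (|CA||CN|), giving 113.62°.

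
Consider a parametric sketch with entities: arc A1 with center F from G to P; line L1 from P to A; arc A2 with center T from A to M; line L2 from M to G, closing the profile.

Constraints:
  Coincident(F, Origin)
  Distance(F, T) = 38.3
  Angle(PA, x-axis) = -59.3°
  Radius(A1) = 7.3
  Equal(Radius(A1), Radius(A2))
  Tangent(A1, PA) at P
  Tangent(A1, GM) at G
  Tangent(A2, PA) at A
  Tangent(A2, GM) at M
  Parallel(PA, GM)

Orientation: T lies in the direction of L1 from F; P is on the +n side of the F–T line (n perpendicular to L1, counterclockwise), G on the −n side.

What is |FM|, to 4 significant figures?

38.99

The slot axis is L1's direction at -59.3°, so u = (cos -59.3°, sin -59.3°) = (0.5105, -0.8599) and n = (−sin -59.3°, cos -59.3°) = (0.8599, 0.5105). F is at the origin and T lies 38.3 along u from F, so T = 38.3·u = (19.55, -32.93). Tangency of A1 to both parallel lines with radius 7.3 puts P and G at F ± 7.3·n: P = (6.277, 3.727), G = (-6.277, -3.727). Equal radii place A and M the same way about T: A = T + 7.3·n = (25.83, -29.21), M = T − 7.3·n = (13.28, -36.66). Then |FM| = |M − F| = 38.99.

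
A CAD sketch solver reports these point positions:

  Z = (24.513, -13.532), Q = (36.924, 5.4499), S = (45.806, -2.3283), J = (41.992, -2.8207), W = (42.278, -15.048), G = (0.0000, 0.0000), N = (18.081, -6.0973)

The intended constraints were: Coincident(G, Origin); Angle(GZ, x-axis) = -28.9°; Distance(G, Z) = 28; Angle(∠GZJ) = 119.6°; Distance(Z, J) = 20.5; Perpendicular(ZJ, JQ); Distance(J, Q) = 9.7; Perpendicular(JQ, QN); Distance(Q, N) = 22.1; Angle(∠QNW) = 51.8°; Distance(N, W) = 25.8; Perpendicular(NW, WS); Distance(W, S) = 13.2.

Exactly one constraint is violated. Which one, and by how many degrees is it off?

Perpendicular(NW, WS) — off by 4.80°.

G = (0.00, 0.00) ✓; GZ at -28.90° ✓; |GZ| = 28.00 ✓; ∠GZJ = 119.6° ✓; |ZJ| = 20.50 ✓; ∠(ZJ, JQ) = 90.00° ✓; |JQ| = 9.700 ✓; ∠(JQ, QN) = 90.00° ✓; |QN| = 22.10 ✓; ∠QNW = 51.80° ✓; |NW| = 25.80 ✓; ∠(NW, WS) = 94.80° ✗; |WS| = 13.20 ✓.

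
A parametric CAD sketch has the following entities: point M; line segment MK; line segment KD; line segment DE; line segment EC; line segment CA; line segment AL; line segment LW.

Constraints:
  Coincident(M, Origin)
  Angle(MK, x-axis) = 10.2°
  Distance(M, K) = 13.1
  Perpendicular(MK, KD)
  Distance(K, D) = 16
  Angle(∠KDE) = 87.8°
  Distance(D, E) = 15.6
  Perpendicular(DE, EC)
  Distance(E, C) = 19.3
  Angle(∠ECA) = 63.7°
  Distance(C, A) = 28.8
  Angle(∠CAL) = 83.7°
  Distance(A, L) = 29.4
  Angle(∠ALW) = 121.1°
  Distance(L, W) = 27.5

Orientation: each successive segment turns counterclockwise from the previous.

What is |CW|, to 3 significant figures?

40.8

∠CAL = 83.7° gives AL at 135° from the x-axis; with |AL| = 29.4, L = (0.655, 34.7). ∠ALW = 121.1° gives LW at -166° from the x-axis; with |LW| = 27.5, W = (-26.0, 28.1). Then |CW| = |W − C| = 40.8.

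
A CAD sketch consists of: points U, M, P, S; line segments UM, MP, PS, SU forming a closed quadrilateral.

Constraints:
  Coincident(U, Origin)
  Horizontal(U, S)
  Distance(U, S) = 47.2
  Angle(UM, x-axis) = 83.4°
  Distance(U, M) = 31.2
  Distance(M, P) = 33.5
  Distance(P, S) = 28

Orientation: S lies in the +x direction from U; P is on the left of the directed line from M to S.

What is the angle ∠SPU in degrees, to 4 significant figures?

76.74°

Checks: |MP| = 33.50 ✓; |PS| = 28.00 ✓.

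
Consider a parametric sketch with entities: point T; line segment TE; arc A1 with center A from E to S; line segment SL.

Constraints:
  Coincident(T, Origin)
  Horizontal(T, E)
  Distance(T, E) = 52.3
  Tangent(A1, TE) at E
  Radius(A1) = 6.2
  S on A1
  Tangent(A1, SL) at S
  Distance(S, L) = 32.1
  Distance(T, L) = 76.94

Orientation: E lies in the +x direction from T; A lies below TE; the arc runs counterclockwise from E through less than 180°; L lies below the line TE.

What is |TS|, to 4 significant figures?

48.74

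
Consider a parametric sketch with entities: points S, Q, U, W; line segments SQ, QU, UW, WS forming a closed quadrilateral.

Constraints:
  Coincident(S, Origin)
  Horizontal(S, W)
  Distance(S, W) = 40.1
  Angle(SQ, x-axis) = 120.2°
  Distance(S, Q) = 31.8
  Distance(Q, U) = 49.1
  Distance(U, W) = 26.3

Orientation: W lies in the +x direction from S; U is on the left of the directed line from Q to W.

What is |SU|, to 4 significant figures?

41.65

S is at the origin; S and W share the same y with |SW| = 40.1 and W in +x, so W = (40.1, 0). SQ runs at 120.2° with |SQ| = 31.8, so Q = (-16.00, 27.48). U is determined by |QU| = 49.1 and |UW| = 26.3 together: it lies at the intersection of circle(Q, 49.1) and circle(W, 26.3). With |QW| = 62.47, the foot of the radical line on QW is 44.99 from Q and the perpendicular offset is √(49.1² − 44.99²) = 19.66. Taking the left-of-QW solution: U = (33.06, 25.34).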